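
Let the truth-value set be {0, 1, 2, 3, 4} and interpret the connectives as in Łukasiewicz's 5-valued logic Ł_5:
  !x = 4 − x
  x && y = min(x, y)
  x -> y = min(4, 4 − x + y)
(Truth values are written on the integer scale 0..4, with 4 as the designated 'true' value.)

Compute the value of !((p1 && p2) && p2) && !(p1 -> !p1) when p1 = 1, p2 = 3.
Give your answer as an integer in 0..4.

p1 && p2 = 1 && 3 = 1
(p1 && p2) && p2 = 1 && 3 = 1
!((p1 && p2) && p2) = !1 = 3
!p1 = !1 = 3
p1 -> !p1 = 1 -> 3 = 4
!(p1 -> !p1) = !4 = 0
!((p1 && p2) && p2) && !(p1 -> !p1) = 3 && 0 = 0

0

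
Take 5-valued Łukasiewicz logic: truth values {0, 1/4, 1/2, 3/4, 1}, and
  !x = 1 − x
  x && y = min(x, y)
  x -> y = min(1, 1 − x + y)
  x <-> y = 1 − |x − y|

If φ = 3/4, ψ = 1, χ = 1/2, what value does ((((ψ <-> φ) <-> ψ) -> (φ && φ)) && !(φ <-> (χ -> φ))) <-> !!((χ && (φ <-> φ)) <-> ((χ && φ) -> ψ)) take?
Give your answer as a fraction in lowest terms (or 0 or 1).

3/4

ψ <-> φ = 1 <-> 3/4 = 3/4
(ψ <-> φ) <-> ψ = 3/4 <-> 1 = 3/4
φ && φ = 3/4 && 3/4 = 3/4
((ψ <-> φ) <-> ψ) -> (φ && φ) = 3/4 -> 3/4 = 1
χ -> φ = 1/2 -> 3/4 = 1
φ <-> (χ -> φ) = 3/4 <-> 1 = 3/4
!(φ <-> (χ -> φ)) = !3/4 = 1/4
(((ψ <-> φ) <-> ψ) -> (φ && φ)) && !(φ <-> (χ -> φ)) = 1 && 1/4 = 1/4
φ <-> φ = 3/4 <-> 3/4 = 1
χ && (φ <-> φ) = 1/2 && 1 = 1/2
χ && φ = 1/2 && 3/4 = 1/2
(χ && φ) -> ψ = 1/2 -> 1 = 1
(χ && (φ <-> φ)) <-> ((χ && φ) -> ψ) = 1/2 <-> 1 = 1/2
!((χ && (φ <-> φ)) <-> ((χ && φ) -> ψ)) = !1/2 = 1/2
!!((χ && (φ <-> φ)) <-> ((χ && φ) -> ψ)) = !1/2 = 1/2
((((ψ <-> φ) <-> ψ) -> (φ && φ)) && !(φ <-> (χ -> φ))) <-> !!((χ && (φ <-> φ)) <-> ((χ && φ) -> ψ)) = 1/4 <-> 1/2 = 3/4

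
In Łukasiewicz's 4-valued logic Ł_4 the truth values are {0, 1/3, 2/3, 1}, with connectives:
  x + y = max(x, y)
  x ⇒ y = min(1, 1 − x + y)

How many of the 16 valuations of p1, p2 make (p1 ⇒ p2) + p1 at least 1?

13

p1 = 0, p2 = 0 ↦ 1  ≥
p1 = 0, p2 = 1/3 ↦ 1  ≥
p1 = 0, p2 = 2/3 ↦ 1  ≥
p1 = 0, p2 = 1 ↦ 1  ≥
p1 = 1/3, p2 = 0 ↦ 2/3  <
p1 = 1/3, p2 = 1/3 ↦ 1  ≥
p1 = 1/3, p2 = 2/3 ↦ 1  ≥
p1 = 1/3, p2 = 1 ↦ 1  ≥
p1 = 2/3, p2 = 0 ↦ 2/3  <
p1 = 2/3, p2 = 1/3 ↦ 2/3  <
p1 = 2/3, p2 = 2/3 ↦ 1  ≥
p1 = 2/3, p2 = 1 ↦ 1  ≥
p1 = 1, p2 = 0 ↦ 1  ≥
p1 = 1, p2 = 1/3 ↦ 1  ≥
p1 = 1, p2 = 2/3 ↦ 1  ≥
p1 = 1, p2 = 1 ↦ 1  ≥
So 13 of the 16 assignments meet the threshold.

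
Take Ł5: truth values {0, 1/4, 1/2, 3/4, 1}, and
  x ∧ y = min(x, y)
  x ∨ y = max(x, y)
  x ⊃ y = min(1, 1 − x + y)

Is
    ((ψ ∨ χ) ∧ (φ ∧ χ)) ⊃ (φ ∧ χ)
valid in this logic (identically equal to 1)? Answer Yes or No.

At φ = 0, ψ = 1/2, χ = 0, for instance:
ψ ∨ χ = 1/2 ∨ 0 = 1/2
φ ∧ χ = 0 ∧ 0 = 0
(ψ ∨ χ) ∧ (φ ∧ χ) = 1/2 ∧ 0 = 0
((ψ ∨ χ) ∧ (φ ∧ χ)) ⊃ (φ ∧ χ) = 0 ⊃ 0 = 1
and checking the remaining 124 assignments likewise gives ≥ 1 in every case.

Yes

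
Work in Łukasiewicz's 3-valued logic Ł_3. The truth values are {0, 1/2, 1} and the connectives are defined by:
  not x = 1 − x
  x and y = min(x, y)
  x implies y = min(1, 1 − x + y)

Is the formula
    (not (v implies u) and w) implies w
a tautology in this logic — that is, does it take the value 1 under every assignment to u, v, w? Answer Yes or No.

At u = 0, v = 1, w = 1/2, for instance:
v implies u = 1 implies 0 = 0
not (v implies u) = not 0 = 1
not (v implies u) and w = 1 and 1/2 = 1/2
(not (v implies u) and w) implies w = 1/2 implies 1/2 = 1
and checking the remaining 26 assignments likewise gives ≥ 1 in every case.

Yes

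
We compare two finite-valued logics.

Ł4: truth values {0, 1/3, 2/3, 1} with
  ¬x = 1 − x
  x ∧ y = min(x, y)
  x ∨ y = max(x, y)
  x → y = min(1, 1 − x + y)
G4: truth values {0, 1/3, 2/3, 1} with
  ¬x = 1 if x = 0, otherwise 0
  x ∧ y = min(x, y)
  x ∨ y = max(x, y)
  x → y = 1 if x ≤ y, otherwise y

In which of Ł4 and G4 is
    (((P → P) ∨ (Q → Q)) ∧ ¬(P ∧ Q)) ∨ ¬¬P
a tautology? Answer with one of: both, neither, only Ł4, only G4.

only G4

In Ł4: at P = 1/3, Q = 1/3 the value is 2/3 — not a tautology.
In G4: every assignment gives 1 — tautology.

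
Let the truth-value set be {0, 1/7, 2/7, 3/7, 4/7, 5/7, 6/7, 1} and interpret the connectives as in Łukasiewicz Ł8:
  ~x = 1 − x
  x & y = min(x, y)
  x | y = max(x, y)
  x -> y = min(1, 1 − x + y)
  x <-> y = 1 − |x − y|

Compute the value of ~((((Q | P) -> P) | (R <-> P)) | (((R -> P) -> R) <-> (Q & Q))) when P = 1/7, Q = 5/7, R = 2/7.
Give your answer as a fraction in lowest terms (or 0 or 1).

1/7

Q | P = 5/7 | 1/7 = 5/7
(Q | P) -> P = 5/7 -> 1/7 = 3/7
R <-> P = 2/7 <-> 1/7 = 6/7
((Q | P) -> P) | (R <-> P) = 3/7 | 6/7 = 6/7
R -> P = 2/7 -> 1/7 = 6/7
(R -> P) -> R = 6/7 -> 2/7 = 3/7
Q & Q = 5/7 & 5/7 = 5/7
((R -> P) -> R) <-> (Q & Q) = 3/7 <-> 5/7 = 5/7
(((Q | P) -> P) | (R <-> P)) | (((R -> P) -> R) <-> (Q & Q)) = 6/7 | 5/7 = 6/7
~((((Q | P) -> P) | (R <-> P)) | (((R -> P) -> R) <-> (Q & Q))) = ~6/7 = 1/7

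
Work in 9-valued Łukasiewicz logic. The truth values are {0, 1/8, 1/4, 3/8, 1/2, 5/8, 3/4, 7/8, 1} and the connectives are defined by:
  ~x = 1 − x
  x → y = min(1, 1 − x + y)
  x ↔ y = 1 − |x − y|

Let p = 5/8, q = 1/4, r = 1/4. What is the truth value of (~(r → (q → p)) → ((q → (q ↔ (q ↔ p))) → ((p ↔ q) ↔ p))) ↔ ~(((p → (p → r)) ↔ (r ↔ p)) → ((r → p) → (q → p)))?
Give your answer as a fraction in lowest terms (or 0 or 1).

0

q → p = 1/4 → 5/8 = 1
r → (q → p) = 1/4 → 1 = 1
~(r → (q → p)) = ~1 = 0
q ↔ p = 1/4 ↔ 5/8 = 5/8
q ↔ (q ↔ p) = 1/4 ↔ 5/8 = 5/8
q → (q ↔ (q ↔ p)) = 1/4 → 5/8 = 1
p ↔ q = 5/8 ↔ 1/4 = 5/8
(p ↔ q) ↔ p = 5/8 ↔ 5/8 = 1
(q → (q ↔ (q ↔ p))) → ((p ↔ q) ↔ p) = 1 → 1 = 1
~(r → (q → p)) → ((q → (q ↔ (q ↔ p))) → ((p ↔ q) ↔ p)) = 0 → 1 = 1
p → r = 5/8 → 1/4 = 5/8
p → (p → r) = 5/8 → 5/8 = 1
r ↔ p = 1/4 ↔ 5/8 = 5/8
(p → (p → r)) ↔ (r ↔ p) = 1 ↔ 5/8 = 5/8
r → p = 1/4 → 5/8 = 1
q → p = 1/4 → 5/8 = 1
(r → p) → (q → p) = 1 → 1 = 1
((p → (p → r)) ↔ (r ↔ p)) → ((r → p) → (q → p)) = 5/8 → 1 = 1
~(((p → (p → r)) ↔ (r ↔ p)) → ((r → p) → (q → p))) = ~1 = 0
(~(r → (q → p)) → ((q → (q ↔ (q ↔ p))) → ((p ↔ q) ↔ p))) ↔ ~(((p → (p → r)) ↔ (r ↔ p)) → ((r → p) → (q → p))) = 1 ↔ 0 = 0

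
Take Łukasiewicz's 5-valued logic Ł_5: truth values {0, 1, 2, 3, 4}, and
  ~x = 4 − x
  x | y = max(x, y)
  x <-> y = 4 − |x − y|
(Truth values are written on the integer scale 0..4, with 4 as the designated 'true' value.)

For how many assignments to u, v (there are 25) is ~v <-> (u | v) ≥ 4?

5

value 4: 5 assignments (counts)
value 3: 4 assignments
value 2: 8 assignments
value 1: 2 assignments
value 0: 6 assignments
So 5 of the 25 assignments meet the threshold.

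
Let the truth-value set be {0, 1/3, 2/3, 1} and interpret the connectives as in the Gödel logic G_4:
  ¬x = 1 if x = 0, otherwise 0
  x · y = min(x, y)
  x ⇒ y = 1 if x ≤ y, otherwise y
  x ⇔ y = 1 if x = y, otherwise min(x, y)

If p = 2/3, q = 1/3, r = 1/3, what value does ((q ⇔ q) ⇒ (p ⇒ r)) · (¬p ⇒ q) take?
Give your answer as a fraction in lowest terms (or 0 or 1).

q ⇔ q = 1/3 ⇔ 1/3 = 1
p ⇒ r = 2/3 ⇒ 1/3 = 1/3
(q ⇔ q) ⇒ (p ⇒ r) = 1 ⇒ 1/3 = 1/3
¬p = ¬2/3 = 0
¬p ⇒ q = 0 ⇒ 1/3 = 1
((q ⇔ q) ⇒ (p ⇒ r)) · (¬p ⇒ q) = 1/3 · 1 = 1/3

1/3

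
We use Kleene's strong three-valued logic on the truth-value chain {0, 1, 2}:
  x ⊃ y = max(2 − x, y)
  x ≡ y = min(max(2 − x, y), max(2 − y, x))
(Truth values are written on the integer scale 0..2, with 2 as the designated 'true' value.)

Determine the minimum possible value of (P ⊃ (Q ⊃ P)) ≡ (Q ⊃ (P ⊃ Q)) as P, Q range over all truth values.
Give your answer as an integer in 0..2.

1

Take P = 1, Q = 1:
Q ⊃ P = 1 ⊃ 1 = 1
P ⊃ (Q ⊃ P) = 1 ⊃ 1 = 1
P ⊃ Q = 1 ⊃ 1 = 1
Q ⊃ (P ⊃ Q) = 1 ⊃ 1 = 1
(P ⊃ (Q ⊃ P)) ≡ (Q ⊃ (P ⊃ Q)) = 1 ≡ 1 = 1
No assignment yields a value below 1, so this is the minimum.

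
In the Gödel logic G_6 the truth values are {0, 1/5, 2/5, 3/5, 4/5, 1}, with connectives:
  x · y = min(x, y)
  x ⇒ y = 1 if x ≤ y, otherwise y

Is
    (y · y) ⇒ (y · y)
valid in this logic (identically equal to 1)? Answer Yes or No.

y = 0 ↦ 1
y = 1/5 ↦ 1
y = 2/5 ↦ 1
y = 3/5 ↦ 1
y = 4/5 ↦ 1
y = 1 ↦ 1
Every assignment gives a value ≥ 1.

Yes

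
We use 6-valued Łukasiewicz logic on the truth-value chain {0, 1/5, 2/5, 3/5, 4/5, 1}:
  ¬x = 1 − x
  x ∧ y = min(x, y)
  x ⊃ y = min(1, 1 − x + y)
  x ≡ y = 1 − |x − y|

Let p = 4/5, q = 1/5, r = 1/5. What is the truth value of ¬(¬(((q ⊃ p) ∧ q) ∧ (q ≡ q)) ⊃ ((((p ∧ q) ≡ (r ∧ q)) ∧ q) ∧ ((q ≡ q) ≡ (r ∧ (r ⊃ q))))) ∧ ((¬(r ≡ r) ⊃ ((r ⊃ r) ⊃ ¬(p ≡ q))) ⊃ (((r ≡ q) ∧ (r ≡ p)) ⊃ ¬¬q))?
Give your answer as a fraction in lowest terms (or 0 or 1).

3/5

q ⊃ p = 1/5 ⊃ 4/5 = 1
(q ⊃ p) ∧ q = 1 ∧ 1/5 = 1/5
q ≡ q = 1/5 ≡ 1/5 = 1
((q ⊃ p) ∧ q) ∧ (q ≡ q) = 1/5 ∧ 1 = 1/5
¬(((q ⊃ p) ∧ q) ∧ (q ≡ q)) = ¬1/5 = 4/5
p ∧ q = 4/5 ∧ 1/5 = 1/5
r ∧ q = 1/5 ∧ 1/5 = 1/5
(p ∧ q) ≡ (r ∧ q) = 1/5 ≡ 1/5 = 1
((p ∧ q) ≡ (r ∧ q)) ∧ q = 1 ∧ 1/5 = 1/5
q ≡ q = 1/5 ≡ 1/5 = 1
r ⊃ q = 1/5 ⊃ 1/5 = 1
r ∧ (r ⊃ q) = 1/5 ∧ 1 = 1/5
(q ≡ q) ≡ (r ∧ (r ⊃ q)) = 1 ≡ 1/5 = 1/5
(((p ∧ q) ≡ (r ∧ q)) ∧ q) ∧ ((q ≡ q) ≡ (r ∧ (r ⊃ q))) = 1/5 ∧ 1/5 = 1/5
¬(((q ⊃ p) ∧ q) ∧ (q ≡ q)) ⊃ ((((p ∧ q) ≡ (r ∧ q)) ∧ q) ∧ ((q ≡ q) ≡ (r ∧ (r ⊃ q)))) = 4/5 ⊃ 1/5 = 2/5
¬(¬(((q ⊃ p) ∧ q) ∧ (q ≡ q)) ⊃ ((((p ∧ q) ≡ (r ∧ q)) ∧ q) ∧ ((q ≡ q) ≡ (r ∧ (r ⊃ q))))) = ¬2/5 = 3/5
r ≡ r = 1/5 ≡ 1/5 = 1
¬(r ≡ r) = ¬1 = 0
r ⊃ r = 1/5 ⊃ 1/5 = 1
p ≡ q = 4/5 ≡ 1/5 = 2/5
¬(p ≡ q) = ¬2/5 = 3/5
(r ⊃ r) ⊃ ¬(p ≡ q) = 1 ⊃ 3/5 = 3/5
¬(r ≡ r) ⊃ ((r ⊃ r) ⊃ ¬(p ≡ q)) = 0 ⊃ 3/5 = 1
r ≡ q = 1/5 ≡ 1/5 = 1
r ≡ p = 1/5 ≡ 4/5 = 2/5
(r ≡ q) ∧ (r ≡ p) = 1 ∧ 2/5 = 2/5
¬q = ¬1/5 = 4/5
¬¬q = ¬4/5 = 1/5
((r ≡ q) ∧ (r ≡ p)) ⊃ ¬¬q = 2/5 ⊃ 1/5 = 4/5
(¬(r ≡ r) ⊃ ((r ⊃ r) ⊃ ¬(p ≡ q))) ⊃ (((r ≡ q) ∧ (r ≡ p)) ⊃ ¬¬q) = 1 ⊃ 4/5 = 4/5
¬(¬(((q ⊃ p) ∧ q) ∧ (q ≡ q)) ⊃ ((((p ∧ q) ≡ (r ∧ q)) ∧ q) ∧ ((q ≡ q) ≡ (r ∧ (r ⊃ q))))) ∧ ((¬(r ≡ r) ⊃ ((r ⊃ r) ⊃ ¬(p ≡ q))) ⊃ (((r ≡ q) ∧ (r ≡ p)) ⊃ ¬¬q)) = 3/5 ∧ 4/5 = 3/5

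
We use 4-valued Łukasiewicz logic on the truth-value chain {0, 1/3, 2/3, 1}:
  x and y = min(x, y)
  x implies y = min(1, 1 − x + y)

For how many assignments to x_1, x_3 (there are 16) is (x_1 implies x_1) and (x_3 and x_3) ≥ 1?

4

x_1 = 0, x_3 = 0 ↦ 0  <
x_1 = 0, x_3 = 1/3 ↦ 1/3  <
x_1 = 0, x_3 = 2/3 ↦ 2/3  <
x_1 = 0, x_3 = 1 ↦ 1  ≥
x_1 = 1/3, x_3 = 0 ↦ 0  <
x_1 = 1/3, x_3 = 1/3 ↦ 1/3  <
x_1 = 1/3, x_3 = 2/3 ↦ 2/3  <
x_1 = 1/3, x_3 = 1 ↦ 1  ≥
x_1 = 2/3, x_3 = 0 ↦ 0  <
x_1 = 2/3, x_3 = 1/3 ↦ 1/3  <
x_1 = 2/3, x_3 = 2/3 ↦ 2/3  <
x_1 = 2/3, x_3 = 1 ↦ 1  ≥
x_1 = 1, x_3 = 0 ↦ 0  <
x_1 = 1, x_3 = 1/3 ↦ 1/3  <
x_1 = 1, x_3 = 2/3 ↦ 2/3  <
x_1 = 1, x_3 = 1 ↦ 1  ≥
So 4 of the 16 assignments meet the threshold.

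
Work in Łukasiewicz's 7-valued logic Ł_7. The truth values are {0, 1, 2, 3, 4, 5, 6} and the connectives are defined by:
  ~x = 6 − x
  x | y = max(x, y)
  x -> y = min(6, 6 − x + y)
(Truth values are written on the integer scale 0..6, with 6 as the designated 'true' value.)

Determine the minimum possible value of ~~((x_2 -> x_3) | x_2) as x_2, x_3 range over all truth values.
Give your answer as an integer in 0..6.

Take x_2 = 3, x_3 = 0:
x_2 -> x_3 = 3 -> 0 = 3
(x_2 -> x_3) | x_2 = 3 | 3 = 3
~((x_2 -> x_3) | x_2) = ~3 = 3
~~((x_2 -> x_3) | x_2) = ~3 = 3
No assignment yields a value below 3, so this is the minimum.

3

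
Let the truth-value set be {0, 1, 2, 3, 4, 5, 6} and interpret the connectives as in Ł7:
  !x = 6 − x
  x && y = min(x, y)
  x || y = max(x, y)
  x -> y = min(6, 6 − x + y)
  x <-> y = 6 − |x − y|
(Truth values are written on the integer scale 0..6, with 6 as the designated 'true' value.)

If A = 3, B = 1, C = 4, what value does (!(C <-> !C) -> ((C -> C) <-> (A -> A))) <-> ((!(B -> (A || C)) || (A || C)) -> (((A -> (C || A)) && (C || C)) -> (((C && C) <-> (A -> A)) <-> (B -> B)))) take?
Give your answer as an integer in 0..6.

6

!C = !4 = 2
C <-> !C = 4 <-> 2 = 4
!(C <-> !C) = !4 = 2
C -> C = 4 -> 4 = 6
A -> A = 3 -> 3 = 6
(C -> C) <-> (A -> A) = 6 <-> 6 = 6
!(C <-> !C) -> ((C -> C) <-> (A -> A)) = 2 -> 6 = 6
A || C = 3 || 4 = 4
B -> (A || C) = 1 -> 4 = 6
!(B -> (A || C)) = !6 = 0
A || C = 3 || 4 = 4
!(B -> (A || C)) || (A || C) = 0 || 4 = 4
C || A = 4 || 3 = 4
A -> (C || A) = 3 -> 4 = 6
C || C = 4 || 4 = 4
(A -> (C || A)) && (C || C) = 6 && 4 = 4
C && C = 4 && 4 = 4
A -> A = 3 -> 3 = 6
(C && C) <-> (A -> A) = 4 <-> 6 = 4
B -> B = 1 -> 1 = 6
((C && C) <-> (A -> A)) <-> (B -> B) = 4 <-> 6 = 4
((A -> (C || A)) && (C || C)) -> (((C && C) <-> (A -> A)) <-> (B -> B)) = 4 -> 4 = 6
(!(B -> (A || C)) || (A || C)) -> (((A -> (C || A)) && (C || C)) -> (((C && C) <-> (A -> A)) <-> (B -> B))) = 4 -> 6 = 6
(!(C <-> !C) -> ((C -> C) <-> (A -> A))) <-> ((!(B -> (A || C)) || (A || C)) -> (((A -> (C || A)) && (C || C)) -> (((C && C) <-> (A -> A)) <-> (B -> B)))) = 6 <-> 6 = 6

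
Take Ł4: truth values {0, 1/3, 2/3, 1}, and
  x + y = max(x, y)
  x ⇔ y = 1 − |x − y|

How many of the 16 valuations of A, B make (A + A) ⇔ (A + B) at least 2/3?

A = 0, B = 0 ↦ 1  ≥
A = 0, B = 1/3 ↦ 2/3  ≥
A = 0, B = 2/3 ↦ 1/3  <
A = 0, B = 1 ↦ 0  <
A = 1/3, B = 0 ↦ 1  ≥
A = 1/3, B = 1/3 ↦ 1  ≥
A = 1/3, B = 2/3 ↦ 2/3  ≥
A = 1/3, B = 1 ↦ 1/3  <
A = 2/3, B = 0 ↦ 1  ≥
A = 2/3, B = 1/3 ↦ 1  ≥
A = 2/3, B = 2/3 ↦ 1  ≥
A = 2/3, B = 1 ↦ 2/3  ≥
A = 1, B = 0 ↦ 1  ≥
A = 1, B = 1/3 ↦ 1  ≥
A = 1, B = 2/3 ↦ 1  ≥
A = 1, B = 1 ↦ 1  ≥
So 13 of the 16 assignments meet the threshold.

13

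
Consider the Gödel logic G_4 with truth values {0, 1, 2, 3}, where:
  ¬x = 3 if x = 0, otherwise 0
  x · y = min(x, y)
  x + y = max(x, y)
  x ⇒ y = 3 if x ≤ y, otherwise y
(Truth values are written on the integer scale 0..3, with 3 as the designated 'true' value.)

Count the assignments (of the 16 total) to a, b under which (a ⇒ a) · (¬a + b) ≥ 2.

a = 0, b = 0 ↦ 3  ≥
a = 0, b = 1 ↦ 3  ≥
a = 0, b = 2 ↦ 3  ≥
a = 0, b = 3 ↦ 3  ≥
a = 1, b = 0 ↦ 0  <
a = 1, b = 1 ↦ 1  <
a = 1, b = 2 ↦ 2  ≥
a = 1, b = 3 ↦ 3  ≥
a = 2, b = 0 ↦ 0  <
a = 2, b = 1 ↦ 1  <
a = 2, b = 2 ↦ 2  ≥
a = 2, b = 3 ↦ 3  ≥
a = 3, b = 0 ↦ 0  <
a = 3, b = 1 ↦ 1  <
a = 3, b = 2 ↦ 2  ≥
a = 3, b = 3 ↦ 3  ≥
So 10 of the 16 assignments meet the threshold.

10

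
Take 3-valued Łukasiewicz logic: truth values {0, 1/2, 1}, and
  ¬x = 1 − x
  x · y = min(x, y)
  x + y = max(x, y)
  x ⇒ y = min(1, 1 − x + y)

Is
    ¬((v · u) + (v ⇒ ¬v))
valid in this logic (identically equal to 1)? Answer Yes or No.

No

Counterexample: take u = 0, v = 0.
v · u = 0 · 0 = 0
¬v = ¬0 = 1
v ⇒ ¬v = 0 ⇒ 1 = 1
(v · u) + (v ⇒ ¬v) = 0 + 1 = 1
¬((v · u) + (v ⇒ ¬v)) = ¬1 = 0
This gives 0 ≠ 1.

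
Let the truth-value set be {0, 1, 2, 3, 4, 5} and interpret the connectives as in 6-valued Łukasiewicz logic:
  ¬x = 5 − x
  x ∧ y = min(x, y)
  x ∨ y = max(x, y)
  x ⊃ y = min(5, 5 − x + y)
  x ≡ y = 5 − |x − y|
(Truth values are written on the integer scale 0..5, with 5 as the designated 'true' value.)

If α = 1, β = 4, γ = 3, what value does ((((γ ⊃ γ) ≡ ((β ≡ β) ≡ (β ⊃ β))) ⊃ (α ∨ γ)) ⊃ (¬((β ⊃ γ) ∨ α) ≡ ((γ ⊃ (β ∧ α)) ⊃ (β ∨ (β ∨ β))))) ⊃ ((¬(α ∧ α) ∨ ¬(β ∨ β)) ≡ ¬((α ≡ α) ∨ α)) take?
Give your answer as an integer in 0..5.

3

γ ⊃ γ = 3 ⊃ 3 = 5
β ≡ β = 4 ≡ 4 = 5
β ⊃ β = 4 ⊃ 4 = 5
(β ≡ β) ≡ (β ⊃ β) = 5 ≡ 5 = 5
(γ ⊃ γ) ≡ ((β ≡ β) ≡ (β ⊃ β)) = 5 ≡ 5 = 5
α ∨ γ = 1 ∨ 3 = 3
((γ ⊃ γ) ≡ ((β ≡ β) ≡ (β ⊃ β))) ⊃ (α ∨ γ) = 5 ⊃ 3 = 3
β ⊃ γ = 4 ⊃ 3 = 4
(β ⊃ γ) ∨ α = 4 ∨ 1 = 4
¬((β ⊃ γ) ∨ α) = ¬4 = 1
β ∧ α = 4 ∧ 1 = 1
γ ⊃ (β ∧ α) = 3 ⊃ 1 = 3
β ∨ β = 4 ∨ 4 = 4
β ∨ (β ∨ β) = 4 ∨ 4 = 4
(γ ⊃ (β ∧ α)) ⊃ (β ∨ (β ∨ β)) = 3 ⊃ 4 = 5
¬((β ⊃ γ) ∨ α) ≡ ((γ ⊃ (β ∧ α)) ⊃ (β ∨ (β ∨ β))) = 1 ≡ 5 = 1
(((γ ⊃ γ) ≡ ((β ≡ β) ≡ (β ⊃ β))) ⊃ (α ∨ γ)) ⊃ (¬((β ⊃ γ) ∨ α) ≡ ((γ ⊃ (β ∧ α)) ⊃ (β ∨ (β ∨ β)))) = 3 ⊃ 1 = 3
α ∧ α = 1 ∧ 1 = 1
¬(α ∧ α) = ¬1 = 4
β ∨ β = 4 ∨ 4 = 4
¬(β ∨ β) = ¬4 = 1
¬(α ∧ α) ∨ ¬(β ∨ β) = 4 ∨ 1 = 4
α ≡ α = 1 ≡ 1 = 5
(α ≡ α) ∨ α = 5 ∨ 1 = 5
¬((α ≡ α) ∨ α) = ¬5 = 0
(¬(α ∧ α) ∨ ¬(β ∨ β)) ≡ ¬((α ≡ α) ∨ α) = 4 ≡ 0 = 1
((((γ ⊃ γ) ≡ ((β ≡ β) ≡ (β ⊃ β))) ⊃ (α ∨ γ)) ⊃ (¬((β ⊃ γ) ∨ α) ≡ ((γ ⊃ (β ∧ α)) ⊃ (β ∨ (β ∨ β))))) ⊃ ((¬(α ∧ α) ∨ ¬(β ∨ β)) ≡ ¬((α ≡ α) ∨ α)) = 3 ⊃ 1 = 3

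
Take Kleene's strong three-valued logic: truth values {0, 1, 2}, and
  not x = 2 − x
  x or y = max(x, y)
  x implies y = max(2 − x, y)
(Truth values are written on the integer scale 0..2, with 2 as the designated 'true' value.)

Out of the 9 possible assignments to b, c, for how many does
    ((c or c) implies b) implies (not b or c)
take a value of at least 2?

b = 0, c = 0 ↦ 2  ≥
b = 0, c = 1 ↦ 2  ≥
b = 0, c = 2 ↦ 2  ≥
b = 1, c = 0 ↦ 1  <
b = 1, c = 1 ↦ 1  <
b = 1, c = 2 ↦ 2  ≥
b = 2, c = 0 ↦ 0  <
b = 2, c = 1 ↦ 1  <
b = 2, c = 2 ↦ 2  ≥
So 5 of the 9 assignments meet the threshold.

5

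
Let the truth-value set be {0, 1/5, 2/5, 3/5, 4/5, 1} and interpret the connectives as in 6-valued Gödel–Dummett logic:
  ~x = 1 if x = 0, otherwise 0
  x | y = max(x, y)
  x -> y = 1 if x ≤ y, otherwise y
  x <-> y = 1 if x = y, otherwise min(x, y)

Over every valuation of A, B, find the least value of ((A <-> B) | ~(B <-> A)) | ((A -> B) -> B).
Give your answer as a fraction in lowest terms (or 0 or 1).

2/5

Take A = 1/5, B = 2/5:
A <-> B = 1/5 <-> 2/5 = 1/5
B <-> A = 2/5 <-> 1/5 = 1/5
~(B <-> A) = ~1/5 = 0
(A <-> B) | ~(B <-> A) = 1/5 | 0 = 1/5
A -> B = 1/5 -> 2/5 = 1
(A -> B) -> B = 1 -> 2/5 = 2/5
((A <-> B) | ~(B <-> A)) | ((A -> B) -> B) = 1/5 | 2/5 = 2/5
No assignment yields a value below 2/5, so this is the minimum.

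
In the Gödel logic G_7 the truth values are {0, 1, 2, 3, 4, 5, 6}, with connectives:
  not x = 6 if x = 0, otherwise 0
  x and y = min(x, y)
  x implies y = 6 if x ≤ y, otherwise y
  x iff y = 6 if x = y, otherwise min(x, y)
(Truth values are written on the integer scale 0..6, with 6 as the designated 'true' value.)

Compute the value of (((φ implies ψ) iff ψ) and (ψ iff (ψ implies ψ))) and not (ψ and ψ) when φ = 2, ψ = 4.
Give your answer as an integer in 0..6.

0

φ implies ψ = 2 implies 4 = 6
(φ implies ψ) iff ψ = 6 iff 4 = 4
ψ implies ψ = 4 implies 4 = 6
ψ iff (ψ implies ψ) = 4 iff 6 = 4
((φ implies ψ) iff ψ) and (ψ iff (ψ implies ψ)) = 4 and 4 = 4
ψ and ψ = 4 and 4 = 4
not (ψ and ψ) = not 4 = 0
(((φ implies ψ) iff ψ) and (ψ iff (ψ implies ψ))) and not (ψ and ψ) = 4 and 0 = 0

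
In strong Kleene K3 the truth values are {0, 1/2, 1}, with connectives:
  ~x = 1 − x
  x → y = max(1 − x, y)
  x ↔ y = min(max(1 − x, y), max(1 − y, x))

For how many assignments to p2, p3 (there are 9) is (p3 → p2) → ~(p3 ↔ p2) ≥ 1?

p2 = 0, p3 = 0 ↦ 0  <
p2 = 0, p3 = 1/2 ↦ 1/2  <
p2 = 0, p3 = 1 ↦ 1  ≥
p2 = 1/2, p3 = 0 ↦ 1/2  <
p2 = 1/2, p3 = 1/2 ↦ 1/2  <
p2 = 1/2, p3 = 1 ↦ 1/2  <
p2 = 1, p3 = 0 ↦ 1  ≥
p2 = 1, p3 = 1/2 ↦ 1/2  <
p2 = 1, p3 = 1 ↦ 0  <
So 2 of the 9 assignments meet the threshold.

2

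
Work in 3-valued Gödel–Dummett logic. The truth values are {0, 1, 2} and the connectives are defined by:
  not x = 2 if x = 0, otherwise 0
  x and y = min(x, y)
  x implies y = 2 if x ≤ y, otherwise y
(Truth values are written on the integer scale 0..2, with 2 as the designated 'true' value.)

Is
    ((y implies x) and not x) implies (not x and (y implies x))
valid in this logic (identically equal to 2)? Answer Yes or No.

x = 0, y = 0 ↦ 2
x = 0, y = 1 ↦ 2
x = 0, y = 2 ↦ 2
x = 1, y = 0 ↦ 2
x = 1, y = 1 ↦ 2
x = 1, y = 2 ↦ 2
x = 2, y = 0 ↦ 2
x = 2, y = 1 ↦ 2
x = 2, y = 2 ↦ 2
Every assignment gives a value ≥ 2.

Yes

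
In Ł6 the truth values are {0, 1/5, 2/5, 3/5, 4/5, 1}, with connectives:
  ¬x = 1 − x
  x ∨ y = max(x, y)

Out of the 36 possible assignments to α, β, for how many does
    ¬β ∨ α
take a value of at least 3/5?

27

value 1: 11 assignments (counts)
value 4/5: 9 assignments (counts)
value 3/5: 7 assignments (counts)
value 2/5: 5 assignments
value 1/5: 3 assignments
value 0: 1 assignment
So 27 of the 36 assignments meet the threshold.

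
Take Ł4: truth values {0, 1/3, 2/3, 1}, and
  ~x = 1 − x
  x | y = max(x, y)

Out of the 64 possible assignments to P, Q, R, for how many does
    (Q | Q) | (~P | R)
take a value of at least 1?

value 1: 37 assignments (counts)
value 2/3: 19 assignments
value 1/3: 7 assignments
value 0: 1 assignment
So 37 of the 64 assignments meet the threshold.

37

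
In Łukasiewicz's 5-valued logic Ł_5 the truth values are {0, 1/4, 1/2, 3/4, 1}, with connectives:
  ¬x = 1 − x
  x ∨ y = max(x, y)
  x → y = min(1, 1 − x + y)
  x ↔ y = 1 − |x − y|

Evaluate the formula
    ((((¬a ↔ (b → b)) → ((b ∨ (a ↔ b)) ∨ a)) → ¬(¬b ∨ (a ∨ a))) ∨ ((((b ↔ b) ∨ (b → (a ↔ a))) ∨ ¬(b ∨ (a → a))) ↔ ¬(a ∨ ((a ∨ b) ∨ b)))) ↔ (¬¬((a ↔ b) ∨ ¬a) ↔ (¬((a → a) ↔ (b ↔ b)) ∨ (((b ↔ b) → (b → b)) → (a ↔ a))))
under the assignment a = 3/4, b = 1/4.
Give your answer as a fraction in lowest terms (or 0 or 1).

3/4

¬a = ¬3/4 = 1/4
b → b = 1/4 → 1/4 = 1
¬a ↔ (b → b) = 1/4 ↔ 1 = 1/4
a ↔ b = 3/4 ↔ 1/4 = 1/2
b ∨ (a ↔ b) = 1/4 ∨ 1/2 = 1/2
(b ∨ (a ↔ b)) ∨ a = 1/2 ∨ 3/4 = 3/4
(¬a ↔ (b → b)) → ((b ∨ (a ↔ b)) ∨ a) = 1/4 → 3/4 = 1
¬b = ¬1/4 = 3/4
a ∨ a = 3/4 ∨ 3/4 = 3/4
¬b ∨ (a ∨ a) = 3/4 ∨ 3/4 = 3/4
¬(¬b ∨ (a ∨ a)) = ¬3/4 = 1/4
((¬a ↔ (b → b)) → ((b ∨ (a ↔ b)) ∨ a)) → ¬(¬b ∨ (a ∨ a)) = 1 → 1/4 = 1/4
b ↔ b = 1/4 ↔ 1/4 = 1
a ↔ a = 3/4 ↔ 3/4 = 1
b → (a ↔ a) = 1/4 → 1 = 1
(b ↔ b) ∨ (b → (a ↔ a)) = 1 ∨ 1 = 1
a → a = 3/4 → 3/4 = 1
b ∨ (a → a) = 1/4 ∨ 1 = 1
¬(b ∨ (a → a)) = ¬1 = 0
((b ↔ b) ∨ (b → (a ↔ a))) ∨ ¬(b ∨ (a → a)) = 1 ∨ 0 = 1
a ∨ b = 3/4 ∨ 1/4 = 3/4
(a ∨ b) ∨ b = 3/4 ∨ 1/4 = 3/4
a ∨ ((a ∨ b) ∨ b) = 3/4 ∨ 3/4 = 3/4
¬(a ∨ ((a ∨ b) ∨ b)) = ¬3/4 = 1/4
(((b ↔ b) ∨ (b → (a ↔ a))) ∨ ¬(b ∨ (a → a))) ↔ ¬(a ∨ ((a ∨ b) ∨ b)) = 1 ↔ 1/4 = 1/4
(((¬a ↔ (b → b)) → ((b ∨ (a ↔ b)) ∨ a)) → ¬(¬b ∨ (a ∨ a))) ∨ ((((b ↔ b) ∨ (b → (a ↔ a))) ∨ ¬(b ∨ (a → a))) ↔ ¬(a ∨ ((a ∨ b) ∨ b))) = 1/4 ∨ 1/4 = 1/4
a ↔ b = 3/4 ↔ 1/4 = 1/2
¬a = ¬3/4 = 1/4
(a ↔ b) ∨ ¬a = 1/2 ∨ 1/4 = 1/2
¬((a ↔ b) ∨ ¬a) = ¬1/2 = 1/2
¬¬((a ↔ b) ∨ ¬a) = ¬1/2 = 1/2
a → a = 3/4 → 3/4 = 1
b ↔ b = 1/4 ↔ 1/4 = 1
(a → a) ↔ (b ↔ b) = 1 ↔ 1 = 1
¬((a → a) ↔ (b ↔ b)) = ¬1 = 0
b ↔ b = 1/4 ↔ 1/4 = 1
b → b = 1/4 → 1/4 = 1
(b ↔ b) → (b → b) = 1 → 1 = 1
a ↔ a = 3/4 ↔ 3/4 = 1
((b ↔ b) → (b → b)) → (a ↔ a) = 1 → 1 = 1
¬((a → a) ↔ (b ↔ b)) ∨ (((b ↔ b) → (b → b)) → (a ↔ a)) = 0 ∨ 1 = 1
¬¬((a ↔ b) ∨ ¬a) ↔ (¬((a → a) ↔ (b ↔ b)) ∨ (((b ↔ b) → (b → b)) → (a ↔ a))) = 1/2 ↔ 1 = 1/2
((((¬a ↔ (b → b)) → ((b ∨ (a ↔ b)) ∨ a)) → ¬(¬b ∨ (a ∨ a))) ∨ ((((b ↔ b) ∨ (b → (a ↔ a))) ∨ ¬(b ∨ (a → a))) ↔ ¬(a ∨ ((a ∨ b) ∨ b)))) ↔ (¬¬((a ↔ b) ∨ ¬a) ↔ (¬((a → a) ↔ (b ↔ b)) ∨ (((b ↔ b) → (b → b)) → (a ↔ a)))) = 1/4 ↔ 1/2 = 3/4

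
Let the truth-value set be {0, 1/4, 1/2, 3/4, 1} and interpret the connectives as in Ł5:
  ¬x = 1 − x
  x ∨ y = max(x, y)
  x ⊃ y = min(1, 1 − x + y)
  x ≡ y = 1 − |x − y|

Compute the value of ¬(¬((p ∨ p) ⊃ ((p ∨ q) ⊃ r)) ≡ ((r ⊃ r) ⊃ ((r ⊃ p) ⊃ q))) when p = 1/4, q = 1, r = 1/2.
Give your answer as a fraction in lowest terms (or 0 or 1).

1

p ∨ p = 1/4 ∨ 1/4 = 1/4
p ∨ q = 1/4 ∨ 1 = 1
(p ∨ q) ⊃ r = 1 ⊃ 1/2 = 1/2
(p ∨ p) ⊃ ((p ∨ q) ⊃ r) = 1/4 ⊃ 1/2 = 1
¬((p ∨ p) ⊃ ((p ∨ q) ⊃ r)) = ¬1 = 0
r ⊃ r = 1/2 ⊃ 1/2 = 1
r ⊃ p = 1/2 ⊃ 1/4 = 3/4
(r ⊃ p) ⊃ q = 3/4 ⊃ 1 = 1
(r ⊃ r) ⊃ ((r ⊃ p) ⊃ q) = 1 ⊃ 1 = 1
¬((p ∨ p) ⊃ ((p ∨ q) ⊃ r)) ≡ ((r ⊃ r) ⊃ ((r ⊃ p) ⊃ q)) = 0 ≡ 1 = 0
¬(¬((p ∨ p) ⊃ ((p ∨ q) ⊃ r)) ≡ ((r ⊃ r) ⊃ ((r ⊃ p) ⊃ q))) = ¬0 = 1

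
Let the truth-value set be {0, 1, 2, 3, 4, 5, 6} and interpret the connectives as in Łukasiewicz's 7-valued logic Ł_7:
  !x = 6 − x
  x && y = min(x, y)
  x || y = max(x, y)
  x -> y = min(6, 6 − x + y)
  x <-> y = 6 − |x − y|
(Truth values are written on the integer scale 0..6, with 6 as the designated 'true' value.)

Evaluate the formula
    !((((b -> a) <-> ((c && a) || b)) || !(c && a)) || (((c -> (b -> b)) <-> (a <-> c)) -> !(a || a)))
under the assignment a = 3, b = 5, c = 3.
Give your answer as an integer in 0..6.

b -> a = 5 -> 3 = 4
c && a = 3 && 3 = 3
(c && a) || b = 3 || 5 = 5
(b -> a) <-> ((c && a) || b) = 4 <-> 5 = 5
c && a = 3 && 3 = 3
!(c && a) = !3 = 3
((b -> a) <-> ((c && a) || b)) || !(c && a) = 5 || 3 = 5
b -> b = 5 -> 5 = 6
c -> (b -> b) = 3 -> 6 = 6
a <-> c = 3 <-> 3 = 6
(c -> (b -> b)) <-> (a <-> c) = 6 <-> 6 = 6
a || a = 3 || 3 = 3
!(a || a) = !3 = 3
((c -> (b -> b)) <-> (a <-> c)) -> !(a || a) = 6 -> 3 = 3
(((b -> a) <-> ((c && a) || b)) || !(c && a)) || (((c -> (b -> b)) <-> (a <-> c)) -> !(a || a)) = 5 || 3 = 5
!((((b -> a) <-> ((c && a) || b)) || !(c && a)) || (((c -> (b -> b)) <-> (a <-> c)) -> !(a || a))) = !5 = 1

1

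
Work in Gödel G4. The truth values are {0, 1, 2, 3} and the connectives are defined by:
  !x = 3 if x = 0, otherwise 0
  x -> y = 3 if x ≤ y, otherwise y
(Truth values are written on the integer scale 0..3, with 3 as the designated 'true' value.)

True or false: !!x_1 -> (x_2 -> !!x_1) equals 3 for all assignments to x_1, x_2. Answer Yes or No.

Yes

x_1 = 0, x_2 = 0 ↦ 3
x_1 = 0, x_2 = 1 ↦ 3
x_1 = 0, x_2 = 2 ↦ 3
x_1 = 0, x_2 = 3 ↦ 3
x_1 = 1, x_2 = 0 ↦ 3
x_1 = 1, x_2 = 1 ↦ 3
x_1 = 1, x_2 = 2 ↦ 3
x_1 = 1, x_2 = 3 ↦ 3
x_1 = 2, x_2 = 0 ↦ 3
x_1 = 2, x_2 = 1 ↦ 3
x_1 = 2, x_2 = 2 ↦ 3
x_1 = 2, x_2 = 3 ↦ 3
x_1 = 3, x_2 = 0 ↦ 3
x_1 = 3, x_2 = 1 ↦ 3
x_1 = 3, x_2 = 2 ↦ 3
x_1 = 3, x_2 = 3 ↦ 3
Every assignment gives a value ≥ 3.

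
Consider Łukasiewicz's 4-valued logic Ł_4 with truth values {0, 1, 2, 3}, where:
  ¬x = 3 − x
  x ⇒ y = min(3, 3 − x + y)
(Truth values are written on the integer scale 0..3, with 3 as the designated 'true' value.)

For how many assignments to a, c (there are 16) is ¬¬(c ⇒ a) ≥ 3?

10

a = 0, c = 0 ↦ 3  ≥
a = 0, c = 1 ↦ 2  <
a = 0, c = 2 ↦ 1  <
a = 0, c = 3 ↦ 0  <
a = 1, c = 0 ↦ 3  ≥
a = 1, c = 1 ↦ 3  ≥
a = 1, c = 2 ↦ 2  <
a = 1, c = 3 ↦ 1  <
a = 2, c = 0 ↦ 3  ≥
a = 2, c = 1 ↦ 3  ≥
a = 2, c = 2 ↦ 3  ≥
a = 2, c = 3 ↦ 2  <
a = 3, c = 0 ↦ 3  ≥
a = 3, c = 1 ↦ 3  ≥
a = 3, c = 2 ↦ 3  ≥
a = 3, c = 3 ↦ 3  ≥
So 10 of the 16 assignments meet the threshold.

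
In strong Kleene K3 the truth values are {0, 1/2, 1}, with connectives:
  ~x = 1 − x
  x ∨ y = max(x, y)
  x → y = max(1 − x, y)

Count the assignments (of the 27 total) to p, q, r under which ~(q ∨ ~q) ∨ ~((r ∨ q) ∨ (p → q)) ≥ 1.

1

value 1: 1 assignment (counts)
value 1/2: 12 assignments
value 0: 14 assignments
So 1 of the 27 assignments meets the threshold.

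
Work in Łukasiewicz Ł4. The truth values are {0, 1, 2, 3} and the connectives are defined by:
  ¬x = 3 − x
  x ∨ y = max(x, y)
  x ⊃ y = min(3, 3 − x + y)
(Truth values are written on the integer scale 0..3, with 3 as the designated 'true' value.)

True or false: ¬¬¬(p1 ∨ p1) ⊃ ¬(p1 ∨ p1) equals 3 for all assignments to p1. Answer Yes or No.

Yes

p1 = 0 ↦ 3
p1 = 1 ↦ 3
p1 = 2 ↦ 3
p1 = 3 ↦ 3
Every assignment gives a value ≥ 3.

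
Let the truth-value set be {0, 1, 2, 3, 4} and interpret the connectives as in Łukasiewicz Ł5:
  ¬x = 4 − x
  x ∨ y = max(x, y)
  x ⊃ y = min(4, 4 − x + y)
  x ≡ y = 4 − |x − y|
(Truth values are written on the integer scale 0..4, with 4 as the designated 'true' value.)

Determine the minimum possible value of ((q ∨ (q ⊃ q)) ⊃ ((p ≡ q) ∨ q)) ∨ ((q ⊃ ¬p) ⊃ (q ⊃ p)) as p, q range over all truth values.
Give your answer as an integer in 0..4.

2

Take p = 0, q = 2:
q ⊃ q = 2 ⊃ 2 = 4
q ∨ (q ⊃ q) = 2 ∨ 4 = 4
p ≡ q = 0 ≡ 2 = 2
(p ≡ q) ∨ q = 2 ∨ 2 = 2
(q ∨ (q ⊃ q)) ⊃ ((p ≡ q) ∨ q) = 4 ⊃ 2 = 2
¬p = ¬0 = 4
q ⊃ ¬p = 2 ⊃ 4 = 4
q ⊃ p = 2 ⊃ 0 = 2
(q ⊃ ¬p) ⊃ (q ⊃ p) = 4 ⊃ 2 = 2
((q ∨ (q ⊃ q)) ⊃ ((p ≡ q) ∨ q)) ∨ ((q ⊃ ¬p) ⊃ (q ⊃ p)) = 2 ∨ 2 = 2
No assignment yields a value below 2, so this is the minimum.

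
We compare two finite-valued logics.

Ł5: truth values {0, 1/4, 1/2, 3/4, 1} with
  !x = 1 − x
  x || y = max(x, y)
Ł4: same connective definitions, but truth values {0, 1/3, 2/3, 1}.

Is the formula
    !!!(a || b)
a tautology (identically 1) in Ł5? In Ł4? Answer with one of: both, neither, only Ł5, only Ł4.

In Ł5: at a = 0, b = 1/4 the value is 3/4 — not a tautology.
In Ł4: at a = 0, b = 1/3 the value is 2/3 — not a tautology.

neither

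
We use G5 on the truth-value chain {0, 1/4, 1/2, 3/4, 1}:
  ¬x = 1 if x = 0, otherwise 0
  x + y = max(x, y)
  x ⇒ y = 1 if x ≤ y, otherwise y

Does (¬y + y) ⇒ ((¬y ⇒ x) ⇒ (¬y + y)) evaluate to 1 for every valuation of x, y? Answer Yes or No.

Yes

At x = 3/4, y = 1/4, for instance:
¬y = ¬1/4 = 0
¬y + y = 0 + 1/4 = 1/4
¬y = ¬1/4 = 0
¬y ⇒ x = 0 ⇒ 3/4 = 1
(¬y ⇒ x) ⇒ (¬y + y) = 1 ⇒ 1/4 = 1/4
(¬y + y) ⇒ ((¬y ⇒ x) ⇒ (¬y + y)) = 1/4 ⇒ 1/4 = 1
and checking the remaining 24 assignments likewise gives ≥ 1 in every case.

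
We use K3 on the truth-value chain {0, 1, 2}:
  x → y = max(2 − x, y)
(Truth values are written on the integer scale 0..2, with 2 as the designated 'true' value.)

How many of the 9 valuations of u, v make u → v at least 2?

u = 0, v = 0 ↦ 2  ≥
u = 0, v = 1 ↦ 2  ≥
u = 0, v = 2 ↦ 2  ≥
u = 1, v = 0 ↦ 1  <
u = 1, v = 1 ↦ 1  <
u = 1, v = 2 ↦ 2  ≥
u = 2, v = 0 ↦ 0  <
u = 2, v = 1 ↦ 1  <
u = 2, v = 2 ↦ 2  ≥
So 5 of the 9 assignments meet the threshold.

5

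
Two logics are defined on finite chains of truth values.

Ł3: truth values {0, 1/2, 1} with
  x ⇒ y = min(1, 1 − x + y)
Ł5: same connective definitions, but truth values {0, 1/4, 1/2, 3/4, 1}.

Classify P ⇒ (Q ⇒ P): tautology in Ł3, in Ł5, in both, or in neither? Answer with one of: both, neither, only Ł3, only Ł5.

both

In Ł3: every assignment gives 1 — tautology.
In Ł5: every assignment gives 1 — tautology.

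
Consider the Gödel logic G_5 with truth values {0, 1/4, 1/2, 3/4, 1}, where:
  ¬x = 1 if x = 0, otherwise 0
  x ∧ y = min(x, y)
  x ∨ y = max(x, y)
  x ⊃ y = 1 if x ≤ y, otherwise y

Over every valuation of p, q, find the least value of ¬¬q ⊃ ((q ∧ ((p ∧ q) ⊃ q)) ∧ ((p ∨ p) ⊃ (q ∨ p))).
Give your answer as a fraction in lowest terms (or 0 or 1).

1/4

Take p = 0, q = 1/4:
¬q = ¬1/4 = 0
¬¬q = ¬0 = 1
p ∧ q = 0 ∧ 1/4 = 0
(p ∧ q) ⊃ q = 0 ⊃ 1/4 = 1
q ∧ ((p ∧ q) ⊃ q) = 1/4 ∧ 1 = 1/4
p ∨ p = 0 ∨ 0 = 0
q ∨ p = 1/4 ∨ 0 = 1/4
(p ∨ p) ⊃ (q ∨ p) = 0 ⊃ 1/4 = 1
(q ∧ ((p ∧ q) ⊃ q)) ∧ ((p ∨ p) ⊃ (q ∨ p)) = 1/4 ∧ 1 = 1/4
¬¬q ⊃ ((q ∧ ((p ∧ q) ⊃ q)) ∧ ((p ∨ p) ⊃ (q ∨ p))) = 1 ⊃ 1/4 = 1/4
No assignment yields a value below 1/4, so this is the minimum.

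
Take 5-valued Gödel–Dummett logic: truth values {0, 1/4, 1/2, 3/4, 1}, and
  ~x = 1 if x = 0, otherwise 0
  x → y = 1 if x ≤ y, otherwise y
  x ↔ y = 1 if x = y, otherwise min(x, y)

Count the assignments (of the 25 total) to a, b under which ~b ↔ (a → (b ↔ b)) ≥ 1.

value 1: 5 assignments (counts)
value 0: 20 assignments
So 5 of the 25 assignments meet the threshold.

5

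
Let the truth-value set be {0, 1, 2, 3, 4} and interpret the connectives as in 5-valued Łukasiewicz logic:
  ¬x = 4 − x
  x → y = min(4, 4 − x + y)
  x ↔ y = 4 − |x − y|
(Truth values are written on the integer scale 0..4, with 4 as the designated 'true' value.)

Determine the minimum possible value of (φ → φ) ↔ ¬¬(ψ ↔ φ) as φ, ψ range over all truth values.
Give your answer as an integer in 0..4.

0

Take φ = 0, ψ = 4:
φ → φ = 0 → 0 = 4
ψ ↔ φ = 4 ↔ 0 = 0
¬(ψ ↔ φ) = ¬0 = 4
¬¬(ψ ↔ φ) = ¬4 = 0
(φ → φ) ↔ ¬¬(ψ ↔ φ) = 4 ↔ 0 = 0
No assignment yields a value below 0, so this is the minimum.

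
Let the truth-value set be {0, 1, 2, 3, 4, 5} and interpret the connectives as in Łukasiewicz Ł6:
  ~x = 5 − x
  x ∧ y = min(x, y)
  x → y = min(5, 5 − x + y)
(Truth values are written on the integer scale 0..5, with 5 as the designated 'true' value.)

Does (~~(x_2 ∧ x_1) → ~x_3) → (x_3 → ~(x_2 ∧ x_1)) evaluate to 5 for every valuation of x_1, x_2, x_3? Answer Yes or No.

Yes

At x_1 = 3, x_2 = 2, x_3 = 0, for instance:
x_2 ∧ x_1 = 2 ∧ 3 = 2
~(x_2 ∧ x_1) = ~2 = 3
~~(x_2 ∧ x_1) = ~3 = 2
~x_3 = ~0 = 5
~~(x_2 ∧ x_1) → ~x_3 = 2 → 5 = 5
x_3 → ~(x_2 ∧ x_1) = 0 → 3 = 5
(~~(x_2 ∧ x_1) → ~x_3) → (x_3 → ~(x_2 ∧ x_1)) = 5 → 5 = 5
and checking the remaining 215 assignments likewise gives ≥ 5 in every case.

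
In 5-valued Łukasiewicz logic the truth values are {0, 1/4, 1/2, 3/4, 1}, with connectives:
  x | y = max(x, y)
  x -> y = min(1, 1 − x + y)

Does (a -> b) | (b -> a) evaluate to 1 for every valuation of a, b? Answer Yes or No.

Yes

At a = 0, b = 3/4, for instance:
a -> b = 0 -> 3/4 = 1
b -> a = 3/4 -> 0 = 1/4
(a -> b) | (b -> a) = 1 | 1/4 = 1
and checking the remaining 24 assignments likewise gives ≥ 1 in every case.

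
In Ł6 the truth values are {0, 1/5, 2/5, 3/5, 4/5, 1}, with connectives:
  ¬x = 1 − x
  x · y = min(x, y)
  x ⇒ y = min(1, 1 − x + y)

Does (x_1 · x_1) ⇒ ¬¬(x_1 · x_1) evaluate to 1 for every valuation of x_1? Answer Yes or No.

x_1 = 0 ↦ 1
x_1 = 1/5 ↦ 1
x_1 = 2/5 ↦ 1
x_1 = 3/5 ↦ 1
x_1 = 4/5 ↦ 1
x_1 = 1 ↦ 1
Every assignment gives a value ≥ 1.

Yes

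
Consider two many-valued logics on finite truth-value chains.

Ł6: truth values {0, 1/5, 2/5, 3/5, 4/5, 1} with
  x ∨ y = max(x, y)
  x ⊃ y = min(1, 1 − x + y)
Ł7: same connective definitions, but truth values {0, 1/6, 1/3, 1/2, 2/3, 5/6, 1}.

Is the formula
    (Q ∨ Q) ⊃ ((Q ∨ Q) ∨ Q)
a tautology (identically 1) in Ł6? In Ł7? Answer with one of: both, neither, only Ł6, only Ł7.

both

In Ł6: every assignment gives 1 — tautology.
In Ł7: every assignment gives 1 — tautology.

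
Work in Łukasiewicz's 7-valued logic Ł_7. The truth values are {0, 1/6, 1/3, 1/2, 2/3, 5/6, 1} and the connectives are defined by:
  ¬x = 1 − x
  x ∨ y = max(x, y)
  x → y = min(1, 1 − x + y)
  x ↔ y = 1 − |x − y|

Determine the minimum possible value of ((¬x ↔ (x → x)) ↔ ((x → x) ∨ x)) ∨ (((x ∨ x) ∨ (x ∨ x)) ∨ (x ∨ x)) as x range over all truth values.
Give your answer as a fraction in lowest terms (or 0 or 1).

1/2

Take x = 1/2:
¬x = ¬1/2 = 1/2
x → x = 1/2 → 1/2 = 1
¬x ↔ (x → x) = 1/2 ↔ 1 = 1/2
x → x = 1/2 → 1/2 = 1
(x → x) ∨ x = 1 ∨ 1/2 = 1
(¬x ↔ (x → x)) ↔ ((x → x) ∨ x) = 1/2 ↔ 1 = 1/2
x ∨ x = 1/2 ∨ 1/2 = 1/2
x ∨ x = 1/2 ∨ 1/2 = 1/2
(x ∨ x) ∨ (x ∨ x) = 1/2 ∨ 1/2 = 1/2
x ∨ x = 1/2 ∨ 1/2 = 1/2
((x ∨ x) ∨ (x ∨ x)) ∨ (x ∨ x) = 1/2 ∨ 1/2 = 1/2
((¬x ↔ (x → x)) ↔ ((x → x) ∨ x)) ∨ (((x ∨ x) ∨ (x ∨ x)) ∨ (x ∨ x)) = 1/2 ∨ 1/2 = 1/2
No assignment yields a value below 1/2, so this is the minimum.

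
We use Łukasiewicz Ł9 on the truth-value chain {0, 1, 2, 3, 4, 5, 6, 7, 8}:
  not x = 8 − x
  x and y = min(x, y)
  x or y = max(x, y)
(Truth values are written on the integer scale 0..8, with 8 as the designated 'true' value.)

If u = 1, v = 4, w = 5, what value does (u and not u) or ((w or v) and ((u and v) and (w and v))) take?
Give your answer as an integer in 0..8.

not u = not 1 = 7
u and not u = 1 and 7 = 1
w or v = 5 or 4 = 5
u and v = 1 and 4 = 1
w and v = 5 and 4 = 4
(u and v) and (w and v) = 1 and 4 = 1
(w or v) and ((u and v) and (w and v)) = 5 and 1 = 1
(u and not u) or ((w or v) and ((u and v) and (w and v))) = 1 or 1 = 1

1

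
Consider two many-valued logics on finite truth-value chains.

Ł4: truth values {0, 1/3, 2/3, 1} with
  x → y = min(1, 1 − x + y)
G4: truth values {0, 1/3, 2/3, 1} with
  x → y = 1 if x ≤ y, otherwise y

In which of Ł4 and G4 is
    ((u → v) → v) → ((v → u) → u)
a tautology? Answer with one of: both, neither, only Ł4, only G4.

only Ł4

In Ł4: every assignment gives 1 — tautology.
In G4: at u = 1/3, v = 0 the value is 1/3 — not a tautology.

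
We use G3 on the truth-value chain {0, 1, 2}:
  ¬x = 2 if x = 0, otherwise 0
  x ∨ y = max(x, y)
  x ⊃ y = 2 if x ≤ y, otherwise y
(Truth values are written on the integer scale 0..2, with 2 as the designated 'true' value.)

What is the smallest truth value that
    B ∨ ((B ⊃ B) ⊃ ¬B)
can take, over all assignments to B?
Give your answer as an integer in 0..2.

Take B = 1:
B ⊃ B = 1 ⊃ 1 = 2
¬B = ¬1 = 0
(B ⊃ B) ⊃ ¬B = 2 ⊃ 0 = 0
B ∨ ((B ⊃ B) ⊃ ¬B) = 1 ∨ 0 = 1
No assignment yields a value below 1, so this is the minimum.

1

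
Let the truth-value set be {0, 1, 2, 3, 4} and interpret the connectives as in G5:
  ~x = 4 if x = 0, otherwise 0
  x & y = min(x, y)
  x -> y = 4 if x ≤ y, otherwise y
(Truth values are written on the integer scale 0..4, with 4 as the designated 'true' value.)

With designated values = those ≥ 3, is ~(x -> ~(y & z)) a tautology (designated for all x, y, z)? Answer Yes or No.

No

Counterexample: take x = 0, y = 0, z = 0.
y & z = 0 & 0 = 0
~(y & z) = ~0 = 4
x -> ~(y & z) = 0 -> 4 = 4
~(x -> ~(y & z)) = ~4 = 0
This gives 0, which is below 3.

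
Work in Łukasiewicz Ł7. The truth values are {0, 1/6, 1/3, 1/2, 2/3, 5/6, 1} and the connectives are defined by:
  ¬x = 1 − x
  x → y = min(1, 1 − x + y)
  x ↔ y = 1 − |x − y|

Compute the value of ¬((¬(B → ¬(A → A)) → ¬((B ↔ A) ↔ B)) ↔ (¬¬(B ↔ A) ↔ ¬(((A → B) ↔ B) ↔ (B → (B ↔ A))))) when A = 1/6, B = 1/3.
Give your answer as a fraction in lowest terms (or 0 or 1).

A → A = 1/6 → 1/6 = 1
¬(A → A) = ¬1 = 0
B → ¬(A → A) = 1/3 → 0 = 2/3
¬(B → ¬(A → A)) = ¬2/3 = 1/3
B ↔ A = 1/3 ↔ 1/6 = 5/6
(B ↔ A) ↔ B = 5/6 ↔ 1/3 = 1/2
¬((B ↔ A) ↔ B) = ¬1/2 = 1/2
¬(B → ¬(A → A)) → ¬((B ↔ A) ↔ B) = 1/3 → 1/2 = 1
B ↔ A = 1/3 ↔ 1/6 = 5/6
¬(B ↔ A) = ¬5/6 = 1/6
¬¬(B ↔ A) = ¬1/6 = 5/6
A → B = 1/6 → 1/3 = 1
(A → B) ↔ B = 1 ↔ 1/3 = 1/3
B ↔ A = 1/3 ↔ 1/6 = 5/6
B → (B ↔ A) = 1/3 → 5/6 = 1
((A → B) ↔ B) ↔ (B → (B ↔ A)) = 1/3 ↔ 1 = 1/3
¬(((A → B) ↔ B) ↔ (B → (B ↔ A))) = ¬1/3 = 2/3
¬¬(B ↔ A) ↔ ¬(((A → B) ↔ B) ↔ (B → (B ↔ A))) = 5/6 ↔ 2/3 = 5/6
(¬(B → ¬(A → A)) → ¬((B ↔ A) ↔ B)) ↔ (¬¬(B ↔ A) ↔ ¬(((A → B) ↔ B) ↔ (B → (B ↔ A)))) = 1 ↔ 5/6 = 5/6
¬((¬(B → ¬(A → A)) → ¬((B ↔ A) ↔ B)) ↔ (¬¬(B ↔ A) ↔ ¬(((A → B) ↔ B) ↔ (B → (B ↔ A))))) = ¬5/6 = 1/6

1/6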